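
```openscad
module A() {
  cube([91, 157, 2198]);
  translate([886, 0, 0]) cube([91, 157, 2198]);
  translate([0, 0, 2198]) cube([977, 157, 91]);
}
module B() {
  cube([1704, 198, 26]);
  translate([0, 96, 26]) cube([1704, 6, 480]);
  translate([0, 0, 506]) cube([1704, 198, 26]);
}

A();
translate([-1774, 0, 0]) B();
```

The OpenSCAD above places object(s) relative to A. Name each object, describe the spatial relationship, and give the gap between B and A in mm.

A is a door frame. B is an I-beam. The I-beam is on the floor beside the door frame on its −x side. The gap between the I-beam and the door frame is 70 mm.

The I-beam's nearest face is 70 mm from the door frame's −x face.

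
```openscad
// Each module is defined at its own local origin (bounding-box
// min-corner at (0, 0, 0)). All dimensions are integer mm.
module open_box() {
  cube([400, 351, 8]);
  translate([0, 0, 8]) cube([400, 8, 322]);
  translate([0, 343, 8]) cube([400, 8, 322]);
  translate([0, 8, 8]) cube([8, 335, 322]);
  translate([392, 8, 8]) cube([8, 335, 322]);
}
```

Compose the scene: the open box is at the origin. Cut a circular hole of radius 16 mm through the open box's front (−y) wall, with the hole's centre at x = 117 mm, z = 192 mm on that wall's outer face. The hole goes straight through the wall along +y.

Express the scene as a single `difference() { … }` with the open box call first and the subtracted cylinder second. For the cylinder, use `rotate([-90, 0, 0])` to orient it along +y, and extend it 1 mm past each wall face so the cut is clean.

difference() {
  open_box();
  translate([117, -1, 192]) rotate([-90, 0, 0]) cylinder(h = 10, r = 16);
}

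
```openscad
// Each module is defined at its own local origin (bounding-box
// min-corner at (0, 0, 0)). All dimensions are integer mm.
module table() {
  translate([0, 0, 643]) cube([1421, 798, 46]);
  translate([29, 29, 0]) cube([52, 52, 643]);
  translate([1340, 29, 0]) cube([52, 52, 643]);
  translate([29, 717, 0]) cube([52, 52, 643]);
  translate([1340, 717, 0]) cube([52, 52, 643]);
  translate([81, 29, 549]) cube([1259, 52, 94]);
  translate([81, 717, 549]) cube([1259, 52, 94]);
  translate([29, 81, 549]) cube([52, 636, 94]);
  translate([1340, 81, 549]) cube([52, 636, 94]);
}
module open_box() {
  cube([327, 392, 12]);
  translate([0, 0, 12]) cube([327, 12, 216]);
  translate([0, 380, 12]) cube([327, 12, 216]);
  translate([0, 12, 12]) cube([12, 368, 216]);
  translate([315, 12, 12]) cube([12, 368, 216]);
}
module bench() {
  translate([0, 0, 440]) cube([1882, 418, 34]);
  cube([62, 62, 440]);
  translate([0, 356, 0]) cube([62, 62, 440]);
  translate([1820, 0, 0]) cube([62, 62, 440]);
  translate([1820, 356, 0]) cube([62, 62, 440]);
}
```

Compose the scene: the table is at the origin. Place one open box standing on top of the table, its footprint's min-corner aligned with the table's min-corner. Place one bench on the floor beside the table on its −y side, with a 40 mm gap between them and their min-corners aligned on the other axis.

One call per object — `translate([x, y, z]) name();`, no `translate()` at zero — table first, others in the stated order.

table();
translate([0, 0, 689]) open_box();
translate([0, -458, 0]) bench();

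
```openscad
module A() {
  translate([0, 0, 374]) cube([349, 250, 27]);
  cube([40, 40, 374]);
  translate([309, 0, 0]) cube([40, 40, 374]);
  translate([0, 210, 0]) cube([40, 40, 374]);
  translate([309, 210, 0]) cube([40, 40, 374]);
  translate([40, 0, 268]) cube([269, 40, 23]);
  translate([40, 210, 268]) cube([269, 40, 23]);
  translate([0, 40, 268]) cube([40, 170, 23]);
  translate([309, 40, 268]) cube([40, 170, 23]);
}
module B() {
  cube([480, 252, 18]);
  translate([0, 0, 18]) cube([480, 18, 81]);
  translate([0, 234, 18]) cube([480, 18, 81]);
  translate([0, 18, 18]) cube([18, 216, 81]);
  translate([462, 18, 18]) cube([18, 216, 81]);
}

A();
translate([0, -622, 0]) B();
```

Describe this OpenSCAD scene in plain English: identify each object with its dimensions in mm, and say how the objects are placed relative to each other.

A is a simple wooden stool: a rectangular seat 349 mm (x) by 250 mm (y), 27 mm thick, top face at z = 401 mm, on four square legs, each 40×40 mm in cross-section. The legs rest on z = 0, each flush with a corner of the seat. Four stretchers, 40 mm wide and 23 mm tall, connect adjacent legs with their undersides at z = 268 mm, each running between the inner faces of the legs it joins and aligned with the legs' outer faces on the other axis.

B is an open-topped rectangular box: outside dimensions 480×252×99 mm, with a uniform wall and base thickness of 18 mm. The base is a full 480×252 slab on the floor; four walls sit on top of the base. The front and back walls (the −y and +y sides) span the full width; the two side walls fit between them.

The open box is on the floor beside the stool on its −y side.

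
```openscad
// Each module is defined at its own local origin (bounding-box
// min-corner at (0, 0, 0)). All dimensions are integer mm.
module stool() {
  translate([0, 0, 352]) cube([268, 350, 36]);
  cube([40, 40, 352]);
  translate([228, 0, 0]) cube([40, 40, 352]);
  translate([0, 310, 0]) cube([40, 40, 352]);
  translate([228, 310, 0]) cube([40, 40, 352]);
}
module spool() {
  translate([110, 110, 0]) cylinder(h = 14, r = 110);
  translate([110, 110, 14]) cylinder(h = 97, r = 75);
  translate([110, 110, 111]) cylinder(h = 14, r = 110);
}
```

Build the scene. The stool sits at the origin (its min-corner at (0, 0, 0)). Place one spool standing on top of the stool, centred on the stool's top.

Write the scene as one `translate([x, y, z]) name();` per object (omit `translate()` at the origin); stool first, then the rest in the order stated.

stool();
translate([24, 65, 388]) spool();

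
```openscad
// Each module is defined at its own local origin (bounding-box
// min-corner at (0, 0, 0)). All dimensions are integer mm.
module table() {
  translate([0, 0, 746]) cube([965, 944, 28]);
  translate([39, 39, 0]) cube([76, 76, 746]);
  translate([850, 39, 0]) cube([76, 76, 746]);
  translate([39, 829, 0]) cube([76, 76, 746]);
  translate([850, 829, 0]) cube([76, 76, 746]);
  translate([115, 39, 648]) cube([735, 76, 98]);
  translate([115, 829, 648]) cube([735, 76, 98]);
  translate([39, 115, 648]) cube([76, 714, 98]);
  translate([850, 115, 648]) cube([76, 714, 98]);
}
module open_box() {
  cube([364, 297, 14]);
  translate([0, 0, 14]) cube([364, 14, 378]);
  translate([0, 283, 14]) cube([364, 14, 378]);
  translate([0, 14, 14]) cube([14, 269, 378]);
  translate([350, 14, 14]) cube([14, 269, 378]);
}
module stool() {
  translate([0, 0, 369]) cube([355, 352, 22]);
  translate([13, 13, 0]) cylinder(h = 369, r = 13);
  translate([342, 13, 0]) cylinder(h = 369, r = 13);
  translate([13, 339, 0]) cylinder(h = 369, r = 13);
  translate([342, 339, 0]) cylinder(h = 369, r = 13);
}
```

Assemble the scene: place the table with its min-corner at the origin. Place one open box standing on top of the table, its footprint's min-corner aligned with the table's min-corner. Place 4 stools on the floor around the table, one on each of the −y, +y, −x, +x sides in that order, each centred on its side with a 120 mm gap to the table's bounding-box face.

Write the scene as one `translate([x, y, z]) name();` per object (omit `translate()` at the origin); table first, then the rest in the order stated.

table();
translate([0, 0, 774]) open_box();
translate([305, -472, 0]) stool();
translate([305, 1064, 0]) stool();
translate([-475, 296, 0]) stool();
translate([1085, 296, 0]) stool();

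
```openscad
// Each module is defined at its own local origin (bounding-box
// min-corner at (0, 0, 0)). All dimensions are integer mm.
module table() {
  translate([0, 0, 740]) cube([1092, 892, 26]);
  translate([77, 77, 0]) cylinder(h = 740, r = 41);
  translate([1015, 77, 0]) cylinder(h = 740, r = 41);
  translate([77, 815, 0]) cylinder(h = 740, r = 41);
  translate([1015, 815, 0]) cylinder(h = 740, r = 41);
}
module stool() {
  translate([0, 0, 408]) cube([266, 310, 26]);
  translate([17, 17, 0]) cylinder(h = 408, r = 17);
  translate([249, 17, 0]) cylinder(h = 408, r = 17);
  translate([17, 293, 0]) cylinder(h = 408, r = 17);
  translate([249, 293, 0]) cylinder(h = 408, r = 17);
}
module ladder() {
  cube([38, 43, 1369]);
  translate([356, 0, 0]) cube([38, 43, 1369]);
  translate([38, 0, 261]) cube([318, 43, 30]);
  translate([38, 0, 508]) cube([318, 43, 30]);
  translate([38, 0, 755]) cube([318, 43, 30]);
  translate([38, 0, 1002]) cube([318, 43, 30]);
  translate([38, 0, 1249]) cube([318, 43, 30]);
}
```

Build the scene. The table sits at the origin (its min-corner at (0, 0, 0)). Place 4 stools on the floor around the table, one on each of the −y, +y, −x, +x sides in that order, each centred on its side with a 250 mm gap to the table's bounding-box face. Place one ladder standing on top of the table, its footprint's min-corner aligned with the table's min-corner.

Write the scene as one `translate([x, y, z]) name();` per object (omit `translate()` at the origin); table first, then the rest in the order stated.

table();
translate([413, -560, 0]) stool();
translate([413, 1142, 0]) stool();
translate([-516, 291, 0]) stool();
translate([1342, 291, 0]) stool();
translate([0, 0, 766]) ladder();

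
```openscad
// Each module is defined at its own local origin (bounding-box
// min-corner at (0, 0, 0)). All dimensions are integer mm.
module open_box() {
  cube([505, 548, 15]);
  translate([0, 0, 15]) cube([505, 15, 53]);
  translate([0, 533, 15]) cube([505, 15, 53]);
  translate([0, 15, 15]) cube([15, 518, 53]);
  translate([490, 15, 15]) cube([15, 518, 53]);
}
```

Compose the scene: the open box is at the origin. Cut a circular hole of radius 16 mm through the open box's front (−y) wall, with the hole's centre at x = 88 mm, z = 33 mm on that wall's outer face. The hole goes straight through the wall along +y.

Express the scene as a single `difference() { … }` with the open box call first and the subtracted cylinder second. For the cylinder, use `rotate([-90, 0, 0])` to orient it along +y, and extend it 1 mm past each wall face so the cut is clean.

difference() {
  open_box();
  translate([88, -1, 33]) rotate([-90, 0, 0]) cylinder(h = 17, r = 16);
}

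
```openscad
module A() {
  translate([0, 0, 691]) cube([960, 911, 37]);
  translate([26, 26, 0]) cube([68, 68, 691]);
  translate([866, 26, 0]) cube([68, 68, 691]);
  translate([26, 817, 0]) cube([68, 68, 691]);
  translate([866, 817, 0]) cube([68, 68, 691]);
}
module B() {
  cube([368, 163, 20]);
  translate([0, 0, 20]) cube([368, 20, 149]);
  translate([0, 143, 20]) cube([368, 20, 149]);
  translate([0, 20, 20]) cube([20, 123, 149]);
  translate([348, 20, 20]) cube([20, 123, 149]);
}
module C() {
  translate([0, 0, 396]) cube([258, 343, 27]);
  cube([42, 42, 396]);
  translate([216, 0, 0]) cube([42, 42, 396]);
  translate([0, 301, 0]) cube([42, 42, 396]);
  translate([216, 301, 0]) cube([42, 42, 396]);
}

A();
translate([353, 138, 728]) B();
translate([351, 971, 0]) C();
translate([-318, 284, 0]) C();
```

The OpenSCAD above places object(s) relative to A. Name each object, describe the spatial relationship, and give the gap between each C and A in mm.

A is a table. B is an open box. C is a stool. The open box is on top of the table. Two stools sit around the table at the +y, −x sides. The gap between each stool and the table is 60 mm.

Each stool's nearest face is 60 mm from the table's bounding box.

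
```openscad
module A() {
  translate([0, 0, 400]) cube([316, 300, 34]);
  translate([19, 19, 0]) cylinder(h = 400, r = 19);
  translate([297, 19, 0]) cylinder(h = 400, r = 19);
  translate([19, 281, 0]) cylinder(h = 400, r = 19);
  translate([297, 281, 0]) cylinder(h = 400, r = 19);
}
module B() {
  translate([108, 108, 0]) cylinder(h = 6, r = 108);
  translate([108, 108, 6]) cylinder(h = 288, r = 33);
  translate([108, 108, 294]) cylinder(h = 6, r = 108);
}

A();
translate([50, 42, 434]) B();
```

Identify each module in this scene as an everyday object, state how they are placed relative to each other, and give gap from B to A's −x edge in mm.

A is a stool. B is a spool. The spool is on top of the stool, centred. The gap from the spool to the stool's −x edge is 50 mm.

The spool's min-x is at 50; the stool's min-x is 0; gap = 50 mm.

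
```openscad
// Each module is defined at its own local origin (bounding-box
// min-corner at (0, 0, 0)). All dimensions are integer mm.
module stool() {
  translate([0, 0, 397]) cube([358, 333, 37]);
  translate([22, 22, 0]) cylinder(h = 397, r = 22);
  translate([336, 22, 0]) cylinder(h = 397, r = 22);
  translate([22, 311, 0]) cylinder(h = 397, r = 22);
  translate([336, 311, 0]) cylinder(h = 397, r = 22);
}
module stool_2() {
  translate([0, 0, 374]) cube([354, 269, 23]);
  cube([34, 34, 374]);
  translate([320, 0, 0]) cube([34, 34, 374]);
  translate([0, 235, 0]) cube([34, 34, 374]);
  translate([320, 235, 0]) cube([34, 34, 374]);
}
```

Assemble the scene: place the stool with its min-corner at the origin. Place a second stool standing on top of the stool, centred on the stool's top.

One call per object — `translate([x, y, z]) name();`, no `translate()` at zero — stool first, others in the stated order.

stool();
translate([2, 32, 434]) stool_2();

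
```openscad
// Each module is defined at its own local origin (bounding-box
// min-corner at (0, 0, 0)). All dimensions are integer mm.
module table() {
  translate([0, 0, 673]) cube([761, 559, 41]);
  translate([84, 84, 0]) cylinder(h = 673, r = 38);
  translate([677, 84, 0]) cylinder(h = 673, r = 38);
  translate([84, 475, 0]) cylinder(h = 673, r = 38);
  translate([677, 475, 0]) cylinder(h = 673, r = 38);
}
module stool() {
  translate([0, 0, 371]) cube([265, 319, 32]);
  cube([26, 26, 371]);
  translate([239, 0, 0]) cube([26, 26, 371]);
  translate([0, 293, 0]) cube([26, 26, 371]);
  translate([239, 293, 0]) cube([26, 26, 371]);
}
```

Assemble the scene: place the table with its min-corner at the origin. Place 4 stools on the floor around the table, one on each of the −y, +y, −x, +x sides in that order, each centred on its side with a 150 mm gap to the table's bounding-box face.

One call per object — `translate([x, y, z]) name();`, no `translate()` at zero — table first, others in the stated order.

table();
translate([248, -469, 0]) stool();
translate([248, 709, 0]) stool();
translate([-415, 120, 0]) stool();
translate([911, 120, 0]) stool();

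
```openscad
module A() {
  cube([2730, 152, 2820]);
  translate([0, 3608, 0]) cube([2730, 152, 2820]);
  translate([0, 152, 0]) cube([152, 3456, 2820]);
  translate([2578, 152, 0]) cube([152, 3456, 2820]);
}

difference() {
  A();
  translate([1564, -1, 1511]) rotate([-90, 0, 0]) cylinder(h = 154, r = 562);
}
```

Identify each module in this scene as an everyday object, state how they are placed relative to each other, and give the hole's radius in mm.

A is a house frame. The house frame has a circular hole through its front wall. The hole's radius is 562 mm.

The subtracted cylinder has r = 562 mm.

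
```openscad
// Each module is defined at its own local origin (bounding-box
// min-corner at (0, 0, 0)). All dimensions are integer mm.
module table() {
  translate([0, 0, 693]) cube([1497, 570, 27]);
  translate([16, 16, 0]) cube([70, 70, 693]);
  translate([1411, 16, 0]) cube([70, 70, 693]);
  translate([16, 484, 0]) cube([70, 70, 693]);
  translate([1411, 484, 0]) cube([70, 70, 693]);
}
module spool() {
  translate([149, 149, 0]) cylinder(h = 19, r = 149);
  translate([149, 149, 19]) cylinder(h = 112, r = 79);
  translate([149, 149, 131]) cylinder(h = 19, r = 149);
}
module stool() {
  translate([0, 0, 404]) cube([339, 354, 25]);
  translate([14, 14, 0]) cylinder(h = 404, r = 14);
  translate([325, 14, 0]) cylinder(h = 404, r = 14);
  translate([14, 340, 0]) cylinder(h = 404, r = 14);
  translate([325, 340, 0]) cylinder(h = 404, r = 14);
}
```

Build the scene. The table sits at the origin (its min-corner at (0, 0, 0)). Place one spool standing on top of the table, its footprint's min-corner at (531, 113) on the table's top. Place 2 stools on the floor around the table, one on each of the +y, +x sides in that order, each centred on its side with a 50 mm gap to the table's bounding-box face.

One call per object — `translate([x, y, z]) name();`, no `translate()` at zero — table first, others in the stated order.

table();
translate([531, 113, 720]) spool();
translate([579, 620, 0]) stool();
translate([1547, 108, 0]) stool();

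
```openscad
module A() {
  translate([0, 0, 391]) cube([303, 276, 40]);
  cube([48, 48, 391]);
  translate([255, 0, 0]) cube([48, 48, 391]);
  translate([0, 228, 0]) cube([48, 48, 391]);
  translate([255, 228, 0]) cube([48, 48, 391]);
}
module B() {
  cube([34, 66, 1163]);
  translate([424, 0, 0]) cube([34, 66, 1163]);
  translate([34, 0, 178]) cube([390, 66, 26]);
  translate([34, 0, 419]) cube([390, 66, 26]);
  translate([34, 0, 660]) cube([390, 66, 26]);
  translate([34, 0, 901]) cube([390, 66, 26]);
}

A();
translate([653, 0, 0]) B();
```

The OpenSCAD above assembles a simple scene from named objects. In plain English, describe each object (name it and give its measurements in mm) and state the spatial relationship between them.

A is a four-legged stool. The seat is 303×276 mm, 40 mm thick, top at z = 431 mm. It stands on four square legs, each 48×48 mm in cross-section, from z = 0 to the seat underside, each flush with a corner of the seat.

B is a wooden ladder with two side rails of 34×66 mm section and 1163 mm height, set 458 mm apart overall. Between them run 4 rectangular rungs (66 mm deep, 26 mm thick), front faces flush with the rails' −y face. The bottom of the first rung is 178 mm above the floor and each subsequent rung is 241 mm higher than the one below.

The ladder is on the floor beside the stool on its +x side.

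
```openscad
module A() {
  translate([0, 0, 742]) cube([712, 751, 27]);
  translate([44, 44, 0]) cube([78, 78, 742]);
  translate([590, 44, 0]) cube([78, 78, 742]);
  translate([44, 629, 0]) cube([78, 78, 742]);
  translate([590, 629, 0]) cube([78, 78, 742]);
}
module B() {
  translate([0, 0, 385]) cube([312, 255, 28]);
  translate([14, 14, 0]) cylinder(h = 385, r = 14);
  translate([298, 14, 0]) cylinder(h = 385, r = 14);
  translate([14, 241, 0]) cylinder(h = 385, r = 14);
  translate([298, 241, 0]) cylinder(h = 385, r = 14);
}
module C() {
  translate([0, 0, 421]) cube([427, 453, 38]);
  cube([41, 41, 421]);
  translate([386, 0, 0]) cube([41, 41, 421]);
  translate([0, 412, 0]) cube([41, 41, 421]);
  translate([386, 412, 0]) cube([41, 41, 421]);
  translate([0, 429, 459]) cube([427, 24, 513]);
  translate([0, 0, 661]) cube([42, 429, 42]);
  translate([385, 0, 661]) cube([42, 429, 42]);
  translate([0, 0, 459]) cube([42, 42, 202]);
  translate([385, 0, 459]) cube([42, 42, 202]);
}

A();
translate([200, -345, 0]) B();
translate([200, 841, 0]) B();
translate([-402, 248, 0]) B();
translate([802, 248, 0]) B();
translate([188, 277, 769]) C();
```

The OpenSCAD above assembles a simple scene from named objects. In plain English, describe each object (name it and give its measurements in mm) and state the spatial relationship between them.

A is a table with a 712×751 mm rectangular top, 27 mm thick, top surface at z = 769 mm, supported by four 78×78 mm square legs, each inset 44 mm from the nearest pair of top edges, running from the floor.

B is a four-legged stool. The seat is a 312×255×28 mm slab whose top surface is at z = 413 mm; four round legs, each 28 mm in diameter, run from the floor (z = 0) to the underside of the seat, each leg's axis is inset half a diameter from the nearest pair of seat edges (so the leg's bounding box is flush with the corner).

C is a chair: 427×453 mm seat, 38 mm thick, top at z = 459 mm, on four 41 mm square corner legs flush with the seat edges. A 24 mm thick backrest slab spans the full seat width, extending 513 mm above the seat top, its back face flush with the seat's +y edge. Two armrests of 42×42 mm section run along each side from the seat's front edge to the front of the backrest, top faces 244 mm above the seat top and outer faces flush with the seat's x-edges; a 42×42 mm post under the front of each armrest stands on the seat at the front corner.

Four stools sit around the table at the −y, +y, −x, +x sides. The chair is on top of the table.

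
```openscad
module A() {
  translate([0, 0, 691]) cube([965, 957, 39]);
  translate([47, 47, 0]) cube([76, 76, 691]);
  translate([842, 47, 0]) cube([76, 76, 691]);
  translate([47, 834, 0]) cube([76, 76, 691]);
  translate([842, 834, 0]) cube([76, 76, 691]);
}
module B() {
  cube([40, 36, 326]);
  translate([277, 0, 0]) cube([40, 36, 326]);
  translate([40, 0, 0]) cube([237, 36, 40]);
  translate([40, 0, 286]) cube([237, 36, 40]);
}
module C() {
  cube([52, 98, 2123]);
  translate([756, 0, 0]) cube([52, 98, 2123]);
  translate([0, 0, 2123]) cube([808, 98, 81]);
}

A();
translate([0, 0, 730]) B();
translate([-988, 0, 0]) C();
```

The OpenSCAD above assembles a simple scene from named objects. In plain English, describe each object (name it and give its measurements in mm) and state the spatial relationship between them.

A is a table: top 965 mm (x) × 957 mm (y), 39 mm thick, upper face at z = 730 mm, on four 76×76 mm square legs, each inset 47 mm from the nearest pair of top edges, running from z = 0 to the bottom of the top.

B is a picture frame with a 237×246 mm rectangular opening (x by z) and a uniform 40 mm border on every side. Frame depth is 36 mm along y. It is built from two vertical stiles running the full outside height and two horizontal rails spanning the gap between the stiles.

C is a door frame. The clear opening is 704 mm wide and 2123 mm high. Two 52 mm wide jambs, 98 mm deep, stand either side of the opening from the floor to the top of the opening. A 81 mm thick head sits across the top of both jambs, spanning the full outside width of the frame.

The picture frame is on top of the table. The door frame is on the floor beside the table on its −x side.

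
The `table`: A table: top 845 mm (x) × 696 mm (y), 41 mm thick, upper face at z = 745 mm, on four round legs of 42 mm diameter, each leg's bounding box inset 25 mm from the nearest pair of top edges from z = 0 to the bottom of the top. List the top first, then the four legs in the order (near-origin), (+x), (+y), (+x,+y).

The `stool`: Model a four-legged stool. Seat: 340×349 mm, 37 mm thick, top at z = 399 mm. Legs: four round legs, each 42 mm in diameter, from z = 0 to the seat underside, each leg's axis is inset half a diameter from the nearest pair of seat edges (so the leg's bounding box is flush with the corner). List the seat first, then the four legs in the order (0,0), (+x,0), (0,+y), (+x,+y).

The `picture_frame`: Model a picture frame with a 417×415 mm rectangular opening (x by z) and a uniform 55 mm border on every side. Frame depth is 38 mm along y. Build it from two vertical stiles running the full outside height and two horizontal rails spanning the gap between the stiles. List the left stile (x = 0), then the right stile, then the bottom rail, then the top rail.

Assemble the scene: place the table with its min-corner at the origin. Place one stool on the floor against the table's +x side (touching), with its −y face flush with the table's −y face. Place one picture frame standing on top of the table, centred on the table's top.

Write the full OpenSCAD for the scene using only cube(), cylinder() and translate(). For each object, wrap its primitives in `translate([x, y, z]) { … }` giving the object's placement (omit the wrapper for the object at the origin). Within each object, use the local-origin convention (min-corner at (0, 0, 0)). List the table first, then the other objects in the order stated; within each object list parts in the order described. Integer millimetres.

translate([0, 0, 704]) cube([845, 696, 41]);
translate([46, 46, 0]) cylinder(h = 704, r = 21);
translate([799, 46, 0]) cylinder(h = 704, r = 21);
translate([46, 650, 0]) cylinder(h = 704, r = 21);
translate([799, 650, 0]) cylinder(h = 704, r = 21);
translate([845, 0, 0]) {
  translate([0, 0, 362]) cube([340, 349, 37]);
  translate([21, 21, 0]) cylinder(h = 362, r = 21);
  translate([319, 21, 0]) cylinder(h = 362, r = 21);
  translate([21, 328, 0]) cylinder(h = 362, r = 21);
  translate([319, 328, 0]) cylinder(h = 362, r = 21);
}
translate([159, 329, 745]) {
  cube([55, 38, 525]);
  translate([472, 0, 0]) cube([55, 38, 525]);
  translate([55, 0, 0]) cube([417, 38, 55]);
  translate([55, 0, 470]) cube([417, 38, 55]);
}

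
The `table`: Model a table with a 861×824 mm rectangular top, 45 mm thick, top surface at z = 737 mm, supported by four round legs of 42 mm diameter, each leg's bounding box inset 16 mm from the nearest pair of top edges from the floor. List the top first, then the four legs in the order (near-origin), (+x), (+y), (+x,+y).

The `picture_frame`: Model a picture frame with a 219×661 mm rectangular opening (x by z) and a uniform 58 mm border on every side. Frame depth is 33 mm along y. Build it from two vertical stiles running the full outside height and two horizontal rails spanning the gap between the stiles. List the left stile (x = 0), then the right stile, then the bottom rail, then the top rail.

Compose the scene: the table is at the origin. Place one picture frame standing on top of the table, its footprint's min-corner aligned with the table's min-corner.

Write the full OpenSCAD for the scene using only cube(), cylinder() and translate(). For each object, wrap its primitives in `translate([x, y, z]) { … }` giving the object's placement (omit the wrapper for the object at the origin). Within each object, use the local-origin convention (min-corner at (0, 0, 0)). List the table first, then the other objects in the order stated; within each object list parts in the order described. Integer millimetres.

translate([0, 0, 692]) cube([861, 824, 45]);
translate([37, 37, 0]) cylinder(h = 692, r = 21);
translate([824, 37, 0]) cylinder(h = 692, r = 21);
translate([37, 787, 0]) cylinder(h = 692, r = 21);
translate([824, 787, 0]) cylinder(h = 692, r = 21);
translate([0, 0, 737]) {
  cube([58, 33, 777]);
  translate([277, 0, 0]) cube([58, 33, 777]);
  translate([58, 0, 0]) cube([219, 33, 58]);
  translate([58, 0, 719]) cube([219, 33, 58]);
}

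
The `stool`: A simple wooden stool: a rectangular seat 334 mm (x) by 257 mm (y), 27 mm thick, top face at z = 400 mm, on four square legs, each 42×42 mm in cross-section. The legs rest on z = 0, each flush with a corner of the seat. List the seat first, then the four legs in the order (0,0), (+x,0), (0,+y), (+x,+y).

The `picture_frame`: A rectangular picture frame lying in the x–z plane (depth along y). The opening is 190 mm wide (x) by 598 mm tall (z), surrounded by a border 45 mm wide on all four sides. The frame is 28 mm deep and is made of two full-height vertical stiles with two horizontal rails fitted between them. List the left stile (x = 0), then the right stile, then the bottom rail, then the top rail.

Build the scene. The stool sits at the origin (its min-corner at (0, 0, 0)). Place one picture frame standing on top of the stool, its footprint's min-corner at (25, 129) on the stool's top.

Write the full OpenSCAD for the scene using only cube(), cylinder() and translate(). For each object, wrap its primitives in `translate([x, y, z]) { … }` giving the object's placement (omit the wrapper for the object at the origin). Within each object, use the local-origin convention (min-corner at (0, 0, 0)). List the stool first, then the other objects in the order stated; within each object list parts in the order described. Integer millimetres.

translate([0, 0, 373]) cube([334, 257, 27]);
cube([42, 42, 373]);
translate([292, 0, 0]) cube([42, 42, 373]);
translate([0, 215, 0]) cube([42, 42, 373]);
translate([292, 215, 0]) cube([42, 42, 373]);
translate([25, 129, 400]) {
  cube([45, 28, 688]);
  translate([235, 0, 0]) cube([45, 28, 688]);
  translate([45, 0, 0]) cube([190, 28, 45]);
  translate([45, 0, 643]) cube([190, 28, 45]);
}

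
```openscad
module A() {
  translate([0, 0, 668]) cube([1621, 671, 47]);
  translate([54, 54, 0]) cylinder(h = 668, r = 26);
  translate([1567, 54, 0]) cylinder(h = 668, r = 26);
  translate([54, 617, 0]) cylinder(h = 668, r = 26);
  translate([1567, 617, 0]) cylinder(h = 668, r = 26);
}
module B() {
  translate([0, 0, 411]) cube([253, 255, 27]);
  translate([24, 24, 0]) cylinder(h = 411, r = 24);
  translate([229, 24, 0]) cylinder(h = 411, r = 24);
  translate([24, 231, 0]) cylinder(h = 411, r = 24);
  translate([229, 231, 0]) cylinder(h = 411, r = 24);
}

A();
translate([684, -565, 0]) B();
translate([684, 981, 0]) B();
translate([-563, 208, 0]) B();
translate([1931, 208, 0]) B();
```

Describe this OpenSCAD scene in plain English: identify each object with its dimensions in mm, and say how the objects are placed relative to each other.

A is a table: top 1621 mm (x) × 671 mm (y), 47 mm thick, upper face at z = 715 mm, on four round legs of 52 mm diameter, each leg's bounding box inset 28 mm from the nearest pair of top edges, running from z = 0 to the bottom of the top.

B is a four-legged stool. The seat is a 253×255×27 mm slab whose top surface is at z = 438 mm; four round legs, each 48 mm in diameter, run from the floor (z = 0) to the underside of the seat, each leg's axis is inset half a diameter from the nearest pair of seat edges (so the leg's bounding box is flush with the corner).

Four stools sit around the table at the −y, +y, −x, +x sides.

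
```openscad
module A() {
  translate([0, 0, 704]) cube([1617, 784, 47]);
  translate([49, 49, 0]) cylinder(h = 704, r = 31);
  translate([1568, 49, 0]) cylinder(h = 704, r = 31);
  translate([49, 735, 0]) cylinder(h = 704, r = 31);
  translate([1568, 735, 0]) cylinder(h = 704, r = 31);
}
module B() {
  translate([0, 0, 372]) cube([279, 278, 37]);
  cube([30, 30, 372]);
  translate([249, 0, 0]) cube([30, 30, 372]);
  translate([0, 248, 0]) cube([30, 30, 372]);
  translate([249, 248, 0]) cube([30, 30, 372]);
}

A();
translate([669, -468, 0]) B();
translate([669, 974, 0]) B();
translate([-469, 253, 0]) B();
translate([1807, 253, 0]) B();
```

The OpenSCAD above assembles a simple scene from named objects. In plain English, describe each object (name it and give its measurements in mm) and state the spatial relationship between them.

A is a table: top 1617 mm (x) × 784 mm (y), 47 mm thick, upper face at z = 751 mm, on four round legs of 62 mm diameter, each leg's bounding box inset 18 mm from the nearest pair of top edges, running from z = 0 to the bottom of the top.

B is a four-legged stool. The seat is 279×278 mm, 37 mm thick, top at z = 409 mm. It stands on four square legs, each 30×30 mm in cross-section, from z = 0 to the seat underside, each flush with a corner of the seat.

Four stools sit around the table at the −y, +y, −x, +x sides.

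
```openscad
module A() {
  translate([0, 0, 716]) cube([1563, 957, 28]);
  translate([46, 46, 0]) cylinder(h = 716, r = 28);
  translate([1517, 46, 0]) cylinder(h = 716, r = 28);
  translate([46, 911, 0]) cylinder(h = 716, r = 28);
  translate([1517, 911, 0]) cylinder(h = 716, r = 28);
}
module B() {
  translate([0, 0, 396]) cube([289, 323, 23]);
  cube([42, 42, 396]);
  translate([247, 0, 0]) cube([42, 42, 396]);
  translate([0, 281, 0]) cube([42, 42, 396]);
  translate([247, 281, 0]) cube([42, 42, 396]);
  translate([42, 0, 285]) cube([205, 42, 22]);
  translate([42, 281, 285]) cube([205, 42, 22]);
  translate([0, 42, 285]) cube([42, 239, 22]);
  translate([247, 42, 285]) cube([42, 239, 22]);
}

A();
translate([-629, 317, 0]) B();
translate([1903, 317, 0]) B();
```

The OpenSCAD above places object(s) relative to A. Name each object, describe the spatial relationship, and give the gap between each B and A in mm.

A is a table. B is a stool. Two stools sit around the table at the −x, +x sides. The gap between each stool and the table is 340 mm.

Each stool's nearest face is 340 mm from the table's bounding box.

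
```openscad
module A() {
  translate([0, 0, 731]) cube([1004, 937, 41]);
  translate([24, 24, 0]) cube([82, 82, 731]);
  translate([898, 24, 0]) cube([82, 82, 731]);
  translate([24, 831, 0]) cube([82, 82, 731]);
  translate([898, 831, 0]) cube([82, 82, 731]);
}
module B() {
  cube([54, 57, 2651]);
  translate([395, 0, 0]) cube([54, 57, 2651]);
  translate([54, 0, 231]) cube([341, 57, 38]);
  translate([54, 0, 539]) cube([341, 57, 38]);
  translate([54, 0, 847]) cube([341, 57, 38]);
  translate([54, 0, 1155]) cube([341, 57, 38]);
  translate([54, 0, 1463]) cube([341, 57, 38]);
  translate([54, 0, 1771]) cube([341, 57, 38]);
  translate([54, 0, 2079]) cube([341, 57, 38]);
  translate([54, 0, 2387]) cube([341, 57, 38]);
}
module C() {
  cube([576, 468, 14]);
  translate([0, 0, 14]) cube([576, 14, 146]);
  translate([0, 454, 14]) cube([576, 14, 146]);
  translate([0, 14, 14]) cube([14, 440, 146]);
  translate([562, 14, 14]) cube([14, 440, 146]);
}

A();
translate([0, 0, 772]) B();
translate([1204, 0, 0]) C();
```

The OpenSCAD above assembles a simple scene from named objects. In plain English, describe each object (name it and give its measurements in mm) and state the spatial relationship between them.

A is a table: top 1004 mm (x) × 937 mm (y), 41 mm thick, upper face at z = 772 mm, on four 82×82 mm square legs, each inset 24 mm from the nearest pair of top edges, running from z = 0 to the bottom of the top.

B is a wooden ladder with two side rails of 54×57 mm section and 2651 mm height, set 449 mm apart overall. Between them run 8 rectangular rungs (57 mm deep, 38 mm thick), front faces flush with the rails' −y face. The bottom of the first rung is 231 mm above the floor and each subsequent rung is 308 mm higher than the one below.

C is an open storage box with external size 576×468×160 mm and wall thickness 14 mm (the base is also 14 mm thick). The base covers the whole footprint; the four walls stand on the base, with the y-facing walls full-width and the x-facing walls fitting between their inner faces.

The ladder is on top of the table. The open box is on the floor beside the table on its +x side.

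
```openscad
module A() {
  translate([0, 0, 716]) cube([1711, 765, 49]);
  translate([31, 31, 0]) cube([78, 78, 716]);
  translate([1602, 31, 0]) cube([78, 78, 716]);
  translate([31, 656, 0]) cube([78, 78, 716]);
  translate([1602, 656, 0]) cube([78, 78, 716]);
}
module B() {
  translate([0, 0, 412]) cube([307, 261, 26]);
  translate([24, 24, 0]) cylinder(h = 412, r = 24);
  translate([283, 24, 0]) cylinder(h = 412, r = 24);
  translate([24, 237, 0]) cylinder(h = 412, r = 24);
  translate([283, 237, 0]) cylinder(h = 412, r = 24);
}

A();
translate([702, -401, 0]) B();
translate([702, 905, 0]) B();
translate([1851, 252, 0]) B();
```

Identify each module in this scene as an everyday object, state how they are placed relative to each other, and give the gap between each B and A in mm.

Each stool's nearest face is 140 mm from the table's bounding box.

A is a table. B is a stool. Three stools sit around the table at the −y, +y, +x sides. The gap between each stool and the table is 140 mm.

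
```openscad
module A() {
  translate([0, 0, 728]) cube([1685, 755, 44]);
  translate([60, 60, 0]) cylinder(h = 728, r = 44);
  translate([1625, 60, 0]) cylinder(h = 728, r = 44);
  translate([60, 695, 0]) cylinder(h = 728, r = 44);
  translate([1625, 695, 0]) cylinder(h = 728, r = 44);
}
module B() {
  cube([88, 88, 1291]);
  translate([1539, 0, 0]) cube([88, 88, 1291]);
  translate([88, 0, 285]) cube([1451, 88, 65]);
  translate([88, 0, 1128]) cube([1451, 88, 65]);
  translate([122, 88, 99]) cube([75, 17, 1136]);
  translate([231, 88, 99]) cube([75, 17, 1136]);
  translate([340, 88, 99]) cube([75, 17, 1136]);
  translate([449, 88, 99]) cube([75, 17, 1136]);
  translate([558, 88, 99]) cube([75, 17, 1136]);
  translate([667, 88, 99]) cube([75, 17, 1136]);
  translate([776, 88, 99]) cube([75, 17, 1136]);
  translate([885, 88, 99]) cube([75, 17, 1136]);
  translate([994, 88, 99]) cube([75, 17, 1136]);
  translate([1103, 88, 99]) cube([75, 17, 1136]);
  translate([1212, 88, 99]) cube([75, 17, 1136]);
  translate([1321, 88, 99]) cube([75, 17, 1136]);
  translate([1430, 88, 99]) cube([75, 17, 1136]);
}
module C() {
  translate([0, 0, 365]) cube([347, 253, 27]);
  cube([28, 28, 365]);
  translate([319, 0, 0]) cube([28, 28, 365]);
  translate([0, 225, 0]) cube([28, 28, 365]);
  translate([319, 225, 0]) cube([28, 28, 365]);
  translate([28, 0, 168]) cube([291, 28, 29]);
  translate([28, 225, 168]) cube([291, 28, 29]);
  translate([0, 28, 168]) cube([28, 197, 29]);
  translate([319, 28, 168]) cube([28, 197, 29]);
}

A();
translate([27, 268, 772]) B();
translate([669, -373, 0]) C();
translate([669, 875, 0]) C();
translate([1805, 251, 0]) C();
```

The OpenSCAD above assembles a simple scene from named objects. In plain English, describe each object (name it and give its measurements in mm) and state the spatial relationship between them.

A is a table with a 1685×755 mm rectangular top, 44 mm thick, top surface at z = 772 mm, supported by four round legs of 88 mm diameter, each leg's bounding box inset 16 mm from the nearest pair of top edges, running from the floor.

B is a fence section. Two 88×88 mm posts, 1291 mm tall, stand on the floor with a clear span of 1451 mm between their inner faces. Two horizontal rails of 88×65 mm section span the gap between the posts with their undersides at z = 285 mm and z = 1128 mm, flush with the posts' −y face. 13 pickets, each 75 mm wide, 17 mm thick and 1136 mm tall, are fixed to the +y face of the rails with their bottoms at z = 99 mm, evenly spaced across the span with equal gaps (rounded down to the nearest mm) at the −x end and between each pair — any rounding remainder accumulates at the +x end.

C is a four-legged stool. The seat is 347×253 mm, 27 mm thick, top at z = 392 mm. It stands on four square legs, each 28×28 mm in cross-section, from z = 0 to the seat underside, each flush with a corner of the seat. Four stretchers, 28 mm wide and 29 mm tall, connect adjacent legs with their undersides at z = 168 mm, each running between the inner faces of the legs it joins and aligned with the legs' outer faces on the other axis.

The fence section is on top of the table. Three stools sit around the table at the −y, +y, +x sides.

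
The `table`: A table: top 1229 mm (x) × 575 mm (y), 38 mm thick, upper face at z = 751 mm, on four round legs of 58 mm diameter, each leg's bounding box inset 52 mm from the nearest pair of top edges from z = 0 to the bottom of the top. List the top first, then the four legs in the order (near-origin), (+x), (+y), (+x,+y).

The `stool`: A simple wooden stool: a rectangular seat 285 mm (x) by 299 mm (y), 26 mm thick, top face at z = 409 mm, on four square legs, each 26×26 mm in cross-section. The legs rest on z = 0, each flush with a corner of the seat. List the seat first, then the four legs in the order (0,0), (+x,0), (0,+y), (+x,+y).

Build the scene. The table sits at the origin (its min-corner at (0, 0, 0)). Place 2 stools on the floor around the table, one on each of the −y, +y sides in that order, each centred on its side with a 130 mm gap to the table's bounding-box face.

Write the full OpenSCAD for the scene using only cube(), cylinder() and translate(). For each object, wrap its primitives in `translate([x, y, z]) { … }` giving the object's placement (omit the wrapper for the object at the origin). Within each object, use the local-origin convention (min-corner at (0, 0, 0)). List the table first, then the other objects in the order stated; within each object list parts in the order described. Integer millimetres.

translate([0, 0, 713]) cube([1229, 575, 38]);
translate([81, 81, 0]) cylinder(h = 713, r = 29);
translate([1148, 81, 0]) cylinder(h = 713, r = 29);
translate([81, 494, 0]) cylinder(h = 713, r = 29);
translate([1148, 494, 0]) cylinder(h = 713, r = 29);
translate([472, -429, 0]) {
  translate([0, 0, 383]) cube([285, 299, 26]);
  cube([26, 26, 383]);
  translate([259, 0, 0]) cube([26, 26, 383]);
  translate([0, 273, 0]) cube([26, 26, 383]);
  translate([259, 273, 0]) cube([26, 26, 383]);
}
translate([472, 705, 0]) {
  translate([0, 0, 383]) cube([285, 299, 26]);
  cube([26, 26, 383]);
  translate([259, 0, 0]) cube([26, 26, 383]);
  translate([0, 273, 0]) cube([26, 26, 383]);
  translate([259, 273, 0]) cube([26, 26, 383]);
}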